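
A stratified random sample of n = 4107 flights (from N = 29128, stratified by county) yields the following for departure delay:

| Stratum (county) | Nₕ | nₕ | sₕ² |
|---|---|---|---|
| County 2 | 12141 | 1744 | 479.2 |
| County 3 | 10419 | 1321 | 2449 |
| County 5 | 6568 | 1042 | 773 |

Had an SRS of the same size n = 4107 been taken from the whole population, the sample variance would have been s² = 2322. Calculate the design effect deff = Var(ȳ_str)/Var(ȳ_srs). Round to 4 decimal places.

Var(ȳ_str) = Σ Wₕ²(1−fₕ)sₕ²/nₕ with Wₕ = Nₕ/29128:
  County 2: (12141/29128)²·(1−1744/12141)·479.2/1744 = 0.040880058
  County 3: (10419/29128)²·(1−1321/10419)·2449/1321 = 0.20712695
  County 5: (6568/29128)²·(1−1042/6568)·773/1042 = 0.031734705
  → Var(ȳ_str) = 0.27974171.
Var(ȳ_srs) = (1 − 4107/29128)·2322/4107 = 0.48565908.
deff = 0.27974171 / 0.48565908 = 0.5760.

0.5760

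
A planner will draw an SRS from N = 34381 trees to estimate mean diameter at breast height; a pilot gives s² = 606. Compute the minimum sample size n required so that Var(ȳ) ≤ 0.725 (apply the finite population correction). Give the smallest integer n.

817

Without fpc, n₀ = s²/D = 606/0.725 = 835.8621.
With fpc, (1 − n/N)·s²/n ≤ D requires n ≥ n₀/(1 + n₀/N) = 835.8621/(1 + 835.8621/34381) = 816.0232.
Rounding up, n = 817.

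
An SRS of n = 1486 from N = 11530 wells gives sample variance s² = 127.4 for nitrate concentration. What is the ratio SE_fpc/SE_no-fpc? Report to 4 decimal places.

f = n/N = 1486/11530 = 0.12888118.
SE_no-fpc = √(s²/n) = 0.29280286; SE_fpc = √((1−f)s²/n) = 0.27328388.
Ratio = √(1−f) = 0.93333746.

0.9333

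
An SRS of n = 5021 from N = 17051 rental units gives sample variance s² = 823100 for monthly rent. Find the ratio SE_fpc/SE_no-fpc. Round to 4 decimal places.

0.8400

f = n/N = 5021/17051 = 0.29446953.
SE_no-fpc = √(s²/n) = 12.803573; SE_fpc = √((1−f)s²/n) = 10.754472.
Ratio = √(1−f) = 0.83995861.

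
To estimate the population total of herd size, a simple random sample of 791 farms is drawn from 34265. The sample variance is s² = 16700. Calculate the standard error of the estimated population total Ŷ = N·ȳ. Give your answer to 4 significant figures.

Var(Ŷ) = N²·Var(ȳ) = N²·(1 − n/N)·s²/n.
f = 791/34265 = 0.02308478; Var(ȳ) = 0.97691522·16700/791 = 20.625138.
Var(Ŷ) = 34265² · 20.625138 = 2.4215773 × 10^10.
SE(Ŷ) = √(2.4215773 × 10^10) = 155600.

155600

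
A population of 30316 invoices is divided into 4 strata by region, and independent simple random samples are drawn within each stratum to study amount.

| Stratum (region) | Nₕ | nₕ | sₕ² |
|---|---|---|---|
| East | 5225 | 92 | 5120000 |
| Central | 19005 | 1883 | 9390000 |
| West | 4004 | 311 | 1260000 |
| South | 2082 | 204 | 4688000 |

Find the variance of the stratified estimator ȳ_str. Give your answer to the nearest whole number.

3553

Var(ȳ_str) = Σₕ Wₕ²(1 − fₕ)sₕ²/nₕ with Wₕ = Nₕ/N, N = 30316.
East: Wₕ = 0.17235123; term = 0.17235123²·(1 − 0.01760766)·5120000/92 = 1624.0369.
Central: Wₕ = 0.62689669; term = 0.62689669²·(1 − 0.09907919)·9390000/1883 = 1765.6062.
West: Wₕ = 0.13207547; term = 0.13207547²·(1 − 0.07767233)·1260000/311 = 65.183809.
South: Wₕ = 0.06867661; term = 0.06867661²·(1 − 0.09798271)·4688000/204 = 97.766474.
Sum = 3552.5934.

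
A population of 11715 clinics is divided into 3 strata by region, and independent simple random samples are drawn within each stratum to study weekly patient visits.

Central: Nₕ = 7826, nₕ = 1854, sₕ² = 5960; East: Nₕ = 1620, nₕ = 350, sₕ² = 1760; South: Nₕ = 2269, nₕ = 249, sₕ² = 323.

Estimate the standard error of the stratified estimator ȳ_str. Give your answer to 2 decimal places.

Var(ȳ_str) = Σₕ Wₕ²(1 − fₕ)sₕ²/nₕ with Wₕ = Nₕ/N, N = 11715.
Central: Wₕ = 0.66803244; term = 0.66803244²·(1 − 0.23690263)·5960/1854 = 1.0947415.
East: Wₕ = 0.13828425; term = 0.13828425²·(1 − 0.21604938)·1760/350 = 0.07538393.
South: Wₕ = 0.19368331; term = 0.19368331²·(1 − 0.10973997)·323/249 = 0.043321597.
Sum = 1.213447.
SE = √(1.213447) = 1.10.

1.10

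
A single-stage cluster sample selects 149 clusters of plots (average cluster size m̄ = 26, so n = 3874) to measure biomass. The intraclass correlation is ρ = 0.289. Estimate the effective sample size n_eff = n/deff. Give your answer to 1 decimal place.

deff = 1 + (26 − 1)·0.289 = 1 + 7.225 = 8.225.
n_eff = 3874 / 8.225 = 471.0.

471.0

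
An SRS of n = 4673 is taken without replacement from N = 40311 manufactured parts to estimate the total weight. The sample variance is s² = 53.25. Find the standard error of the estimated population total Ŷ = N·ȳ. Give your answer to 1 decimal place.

Var(Ŷ) = N²·Var(ȳ) = N²·(1 − n/N)·s²/n.
f = 4673/40311 = 0.11592369; Var(ȳ) = 0.88407631·53.25/4673 = 0.01007427.
Var(Ŷ) = 40311² · 0.01007427 = 1.6370454 × 10^7.
SE(Ŷ) = √(1.6370454 × 10^7) = 4046.0.

4046.0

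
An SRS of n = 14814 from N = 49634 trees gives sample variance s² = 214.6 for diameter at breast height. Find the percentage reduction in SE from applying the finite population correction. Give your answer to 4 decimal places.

f = n/N = 14814/49634 = 0.29846476.
SE_no-fpc = √(s²/n) = 0.12035903; SE_fpc = √((1−f)s²/n) = 0.10080996.
Ratio = √(1−f) = 0.83757700. Reduction = 100·(1 − 0.83757700) = 16.2423%.

16.2423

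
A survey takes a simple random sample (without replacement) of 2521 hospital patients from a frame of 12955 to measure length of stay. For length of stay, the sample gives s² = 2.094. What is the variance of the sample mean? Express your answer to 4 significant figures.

6.690 × 10^-4

Under SRS without replacement, Var(ȳ) = (1 − f)·s²/n with f = n/N = 2521/12955 = 0.19459668.
Var(ȳ) = (1 − 0.19459668)·2.094/2521 = 0.80540332·8.3062277 × 10^-4 = 6.6898633 × 10^-4.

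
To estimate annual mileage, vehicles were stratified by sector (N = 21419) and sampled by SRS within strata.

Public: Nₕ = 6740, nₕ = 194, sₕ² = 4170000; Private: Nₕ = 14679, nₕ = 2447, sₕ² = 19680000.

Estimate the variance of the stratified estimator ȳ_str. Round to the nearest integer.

5215

Var(ȳ_str) = Σₕ Wₕ²(1 − fₕ)sₕ²/nₕ with Wₕ = Nₕ/N, N = 21419.
Public: Wₕ = 0.31467389; term = 0.31467389²·(1 − 0.02878338)·4170000/194 = 2067.1493.
Private: Wₕ = 0.68532611; term = 0.68532611²·(1 − 0.16670073)·19680000/2447 = 3147.6518.
Sum = 5214.8011.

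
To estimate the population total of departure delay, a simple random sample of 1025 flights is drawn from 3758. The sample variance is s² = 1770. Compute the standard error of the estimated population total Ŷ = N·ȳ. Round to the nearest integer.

Var(Ŷ) = N²·Var(ȳ) = N²·(1 − n/N)·s²/n.
f = 1025/3758 = 0.27275146; Var(ȳ) = 0.72724854·1770/1025 = 1.2558341.
Var(Ŷ) = 3758² · 1.2558341 = 1.7735597 × 10^7.
SE(Ŷ) = √(1.7735597 × 10^7) = 4211.

4211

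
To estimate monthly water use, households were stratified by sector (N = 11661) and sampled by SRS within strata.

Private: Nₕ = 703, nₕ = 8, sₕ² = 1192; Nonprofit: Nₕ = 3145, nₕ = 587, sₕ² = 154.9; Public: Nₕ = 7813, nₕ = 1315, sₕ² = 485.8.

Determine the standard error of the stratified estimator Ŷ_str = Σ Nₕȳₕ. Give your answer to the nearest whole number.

9679

Var(Ŷ_str) = Σₕ Nₕ²(1 − fₕ)sₕ²/nₕ.
Private: 703²·(1 − 8/703)·1192/8 = 7.2799165 × 10^7.
Nonprofit: 3145²·(1 − 587/3145)·154.9/587 = 2.1229243 × 10^6.
Public: 7813²·(1 − 1315/7813)·485.8/1315 = 1.8755528 × 10^7.
Sum = 9.3677617 × 10^7.
SE = √(9.3677617 × 10^7) = 9679.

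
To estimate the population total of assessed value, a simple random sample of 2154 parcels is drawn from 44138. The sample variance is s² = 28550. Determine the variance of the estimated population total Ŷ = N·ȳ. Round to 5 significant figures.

Var(Ŷ) = N²·Var(ȳ) = N²·(1 − n/N)·s²/n.
f = 2154/44138 = 0.04880149; Var(ȳ) = 0.95119851·28550/2154 = 12.607575.
Var(Ŷ) = 44138² · 12.607575 = 2.4561612 × 10^10.

2.4562 × 10^10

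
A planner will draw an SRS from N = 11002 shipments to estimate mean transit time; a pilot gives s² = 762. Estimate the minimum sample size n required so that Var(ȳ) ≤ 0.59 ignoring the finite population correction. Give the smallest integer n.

1292

Without fpc, n₀ = s²/D = 762/0.59 = 1291.5254.
Rounding up, n = 1292.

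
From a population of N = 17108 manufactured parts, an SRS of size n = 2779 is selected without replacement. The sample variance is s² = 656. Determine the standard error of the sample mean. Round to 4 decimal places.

0.4446

Under SRS without replacement, Var(ȳ) = (1 − f)·s²/n with f = n/N = 2779/17108 = 0.16243863.
Var(ȳ) = (1 − 0.16243863)·656/2779 = 0.83756137·0.23605614 = 0.1977115.
SE(ȳ) = √(0.1977115) = 0.4446.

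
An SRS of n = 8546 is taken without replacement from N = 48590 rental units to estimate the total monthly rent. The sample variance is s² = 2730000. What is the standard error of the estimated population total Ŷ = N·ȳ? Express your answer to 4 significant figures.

Var(Ŷ) = N²·Var(ȳ) = N²·(1 − n/N)·s²/n.
f = 8546/48590 = 0.17587981; Var(ȳ) = 0.82412019·2730000/8546 = 263.26329.
Var(Ŷ) = 48590² · 263.26329 = 6.2156149 × 10^11.
SE(Ŷ) = √(6.2156149 × 10^11) = 788400.

788400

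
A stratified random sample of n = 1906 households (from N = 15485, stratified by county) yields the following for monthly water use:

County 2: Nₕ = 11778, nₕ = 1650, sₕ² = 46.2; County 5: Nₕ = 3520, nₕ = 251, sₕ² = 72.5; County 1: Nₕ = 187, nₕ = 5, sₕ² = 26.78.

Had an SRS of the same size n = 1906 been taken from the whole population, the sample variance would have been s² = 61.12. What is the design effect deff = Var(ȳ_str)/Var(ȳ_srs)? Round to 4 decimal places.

Var(ȳ_str) = Σ Wₕ²(1−fₕ)sₕ²/nₕ with Wₕ = Nₕ/15485:
  County 2: (11778/15485)²·(1−1650/11778)·46.2/1650 = 0.01392935
  County 5: (3520/15485)²·(1−251/3520)·72.5/251 = 0.013861156
  County 1: (187/15485)²·(1−5/187)·26.78/5 = 7.6020574 × 10^-4
  → Var(ȳ_str) = 0.028550712.
Var(ȳ_srs) = (1 − 1906/15485)·61.12/1906 = 0.028120111.
deff = 0.028550712 / 0.028120111 = 1.0153.

1.0153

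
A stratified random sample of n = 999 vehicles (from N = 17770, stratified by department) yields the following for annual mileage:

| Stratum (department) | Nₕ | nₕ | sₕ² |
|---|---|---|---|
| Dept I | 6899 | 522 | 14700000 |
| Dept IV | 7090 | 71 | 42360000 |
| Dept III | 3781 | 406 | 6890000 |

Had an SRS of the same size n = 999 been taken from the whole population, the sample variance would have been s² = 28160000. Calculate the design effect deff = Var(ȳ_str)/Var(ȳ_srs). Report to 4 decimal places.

Var(ȳ_str) = Σ Wₕ²(1−fₕ)sₕ²/nₕ with Wₕ = Nₕ/17770:
  Dept I: (6899/17770)²·(1−522/6899)·14700000/522 = 3923.508
  Dept IV: (7090/17770)²·(1−71/7090)·42360000/71 = 94025.191
  Dept III: (3781/17770)²·(1−406/3781)·6890000/406 = 685.80206
  → Var(ȳ_str) = 98634.501.
Var(ȳ_srs) = (1 − 999/17770)·28160000/999 = 26603.495.
deff = 98634.501 / 26603.495 = 3.7076.

3.7076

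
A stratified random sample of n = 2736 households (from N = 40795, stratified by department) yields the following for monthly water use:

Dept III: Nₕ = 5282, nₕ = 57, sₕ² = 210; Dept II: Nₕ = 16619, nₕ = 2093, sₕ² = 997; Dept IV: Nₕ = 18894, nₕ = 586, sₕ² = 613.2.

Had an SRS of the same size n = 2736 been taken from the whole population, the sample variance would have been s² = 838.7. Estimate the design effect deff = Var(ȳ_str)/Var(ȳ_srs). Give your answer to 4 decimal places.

Var(ȳ_str) = Σ Wₕ²(1−fₕ)sₕ²/nₕ with Wₕ = Nₕ/40795:
  Dept III: (5282/40795)²·(1−57/5282)·210/57 = 0.061096349
  Dept II: (16619/40795)²·(1−2093/16619)·997/2093 = 0.069097603
  Dept IV: (18894/40795)²·(1−586/18894)·613.2/586 = 0.2174981
  → Var(ȳ_str) = 0.34769205.
Var(ȳ_srs) = (1 − 2736/40795)·838.7/2736 = 0.28598351.
deff = 0.34769205 / 0.28598351 = 1.2158.

1.2158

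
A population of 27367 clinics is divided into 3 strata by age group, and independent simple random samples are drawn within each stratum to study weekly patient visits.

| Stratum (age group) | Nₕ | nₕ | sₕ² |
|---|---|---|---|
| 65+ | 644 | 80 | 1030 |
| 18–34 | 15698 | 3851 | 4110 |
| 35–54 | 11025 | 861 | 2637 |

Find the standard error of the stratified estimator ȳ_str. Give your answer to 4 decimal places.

Var(ȳ_str) = Σₕ Wₕ²(1 − fₕ)sₕ²/nₕ with Wₕ = Nₕ/N, N = 27367.
65+: Wₕ = 0.02353199; term = 0.02353199²·(1 − 0.12422360)·1030/80 = 0.0062439271.
18–34: Wₕ = 0.57361055; term = 0.57361055²·(1 − 0.24531787)·4110/3851 = 0.26501267.
35–54: Wₕ = 0.40285746; term = 0.40285746²·(1 − 0.07809524)·2637/861 = 0.45824301.
Sum = 0.72949961.
SE = √(0.72949961) = 0.8541.

0.8541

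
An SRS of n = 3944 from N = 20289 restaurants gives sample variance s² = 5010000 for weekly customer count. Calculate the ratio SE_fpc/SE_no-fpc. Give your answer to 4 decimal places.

0.8976

f = n/N = 3944/20289 = 0.19439105.
SE_no-fpc = √(s²/n) = 35.641043; SE_fpc = √((1−f)s²/n) = 31.989876.
Ratio = √(1−f) = 0.89755721.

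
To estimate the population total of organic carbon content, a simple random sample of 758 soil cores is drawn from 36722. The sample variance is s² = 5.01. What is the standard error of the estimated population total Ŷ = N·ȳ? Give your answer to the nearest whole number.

Var(Ŷ) = N²·Var(ȳ) = N²·(1 − n/N)·s²/n.
f = 758/36722 = 0.02064158; Var(ȳ) = 0.97935842·5.01/758 = 0.0064730682.
Var(Ŷ) = 36722² · 0.0064730682 = 8.7289667 × 10^6.
SE(Ŷ) = √(8.7289667 × 10^6) = 2954.

2954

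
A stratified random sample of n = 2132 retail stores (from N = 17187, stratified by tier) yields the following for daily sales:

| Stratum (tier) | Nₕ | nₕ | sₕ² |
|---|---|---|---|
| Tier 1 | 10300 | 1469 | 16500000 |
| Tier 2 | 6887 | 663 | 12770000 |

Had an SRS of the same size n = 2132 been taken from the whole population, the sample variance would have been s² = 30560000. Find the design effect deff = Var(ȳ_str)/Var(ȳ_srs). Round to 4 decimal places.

Var(ȳ_str) = Σ Wₕ²(1−fₕ)sₕ²/nₕ with Wₕ = Nₕ/17187:
  Tier 1: (10300/17187)²·(1−1469/10300)·16500000/1469 = 3458.6698
  Tier 2: (6887/17187)²·(1−663/6887)·12770000/663 = 2794.9683
  → Var(ȳ_str) = 6253.6381.
Var(ȳ_srs) = (1 − 2132/17187)·30560000/2132 = 12555.871.
deff = 6253.6381 / 12555.871 = 0.4981.

0.4981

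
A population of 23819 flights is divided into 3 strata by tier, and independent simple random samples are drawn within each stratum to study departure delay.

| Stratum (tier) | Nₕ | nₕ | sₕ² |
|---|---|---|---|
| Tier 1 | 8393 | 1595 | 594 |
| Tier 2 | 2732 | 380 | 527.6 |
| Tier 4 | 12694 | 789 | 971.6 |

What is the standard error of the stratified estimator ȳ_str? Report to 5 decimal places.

Var(ȳ_str) = Σₕ Wₕ²(1 − fₕ)sₕ²/nₕ with Wₕ = Nₕ/N, N = 23819.
Tier 1: Wₕ = 0.35236576; term = 0.35236576²·(1 − 0.19003932)·594/1595 = 0.037452179.
Tier 2: Wₕ = 0.11469835; term = 0.11469835²·(1 − 0.13909224)·527.6/380 = 0.015725054.
Tier 4: Wₕ = 0.53293589; term = 0.53293589²·(1 − 0.06215535)·971.6/789 = 0.32801322.
Sum = 0.38119045.
SE = √(0.38119045) = 0.61741.

0.61741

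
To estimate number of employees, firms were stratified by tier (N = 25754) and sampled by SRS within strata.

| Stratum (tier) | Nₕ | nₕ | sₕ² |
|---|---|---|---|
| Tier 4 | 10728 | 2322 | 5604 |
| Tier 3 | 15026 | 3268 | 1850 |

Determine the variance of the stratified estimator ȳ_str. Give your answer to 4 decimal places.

0.4789

Var(ȳ_str) = Σₕ Wₕ²(1 − fₕ)sₕ²/nₕ with Wₕ = Nₕ/N, N = 25754.
Tier 4: Wₕ = 0.41655665; term = 0.41655665²·(1 − 0.21644295)·5604/2322 = 0.3281366.
Tier 3: Wₕ = 0.58344335; term = 0.58344335²·(1 − 0.21748968)·1850/3268 = 0.1507916.
Sum = 0.4789282.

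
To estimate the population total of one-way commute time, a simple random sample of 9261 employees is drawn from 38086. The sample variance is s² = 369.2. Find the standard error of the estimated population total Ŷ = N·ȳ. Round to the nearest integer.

6616

Var(Ŷ) = N²·Var(ȳ) = N²·(1 − n/N)·s²/n.
f = 9261/38086 = 0.24316022; Var(ȳ) = 0.75683978·369.2/9261 = 0.030172254.
Var(Ŷ) = 38086² · 0.030172254 = 4.3766164 × 10^7.
SE(Ŷ) = √(4.3766164 × 10^7) = 6616.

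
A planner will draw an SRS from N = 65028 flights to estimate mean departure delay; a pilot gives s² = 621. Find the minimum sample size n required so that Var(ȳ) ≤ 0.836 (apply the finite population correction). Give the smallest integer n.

Without fpc, n₀ = s²/D = 621/0.836 = 742.8230.
With fpc, (1 − n/N)·s²/n ≤ D requires n ≥ n₀/(1 + n₀/N) = 742.8230/(1 + 742.8230/65028) = 734.4335.
Rounding up, n = 735.

735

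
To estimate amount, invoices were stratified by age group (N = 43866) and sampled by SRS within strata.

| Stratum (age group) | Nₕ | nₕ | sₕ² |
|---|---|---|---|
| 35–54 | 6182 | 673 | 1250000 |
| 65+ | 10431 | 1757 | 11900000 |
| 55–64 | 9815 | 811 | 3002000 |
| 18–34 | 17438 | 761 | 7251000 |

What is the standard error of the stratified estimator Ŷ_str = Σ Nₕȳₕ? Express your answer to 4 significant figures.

Var(Ŷ_str) = Σₕ Nₕ²(1 − fₕ)sₕ²/nₕ.
35–54: 6182²·(1 − 673/6182)·1250000/673 = 6.3255271 × 10^10.
65+: 10431²·(1 − 1757/10431)·11900000/1757 = 6.1280255 × 10^11.
55–64: 9815²·(1 − 811/9815)·3002000/811 = 3.2712642 × 10^11.
18–34: 17438²·(1 − 761/17438)·7251000/761 = 2.7709446 × 10^12.
Sum = 3.7741288 × 10^12.
SE = √(3.7741288 × 10^12) = 1.943 × 10^6.

1.943 × 10^6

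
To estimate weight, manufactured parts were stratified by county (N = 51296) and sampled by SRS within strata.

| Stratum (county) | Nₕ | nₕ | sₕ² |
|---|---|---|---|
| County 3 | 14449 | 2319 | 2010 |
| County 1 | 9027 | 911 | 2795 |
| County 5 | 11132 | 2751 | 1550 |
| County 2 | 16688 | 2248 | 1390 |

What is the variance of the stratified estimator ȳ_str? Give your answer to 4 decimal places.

Var(ȳ_str) = Σₕ Wₕ²(1 − fₕ)sₕ²/nₕ with Wₕ = Nₕ/N, N = 51296.
County 3: Wₕ = 0.28167888; term = 0.28167888²·(1 − 0.16049554)·2010/2319 = 0.057733369.
County 1: Wₕ = 0.17597863; term = 0.17597863²·(1 − 0.10091946)·2795/911 = 0.085424396.
County 5: Wₕ = 0.21701497; term = 0.21701497²·(1 − 0.24712540)·1550/2751 = 0.019977592.
County 2: Wₕ = 0.32532751; term = 0.32532751²·(1 − 0.13470757)·1390/2248 = 0.056626925.
Sum = 0.21976228.

0.2198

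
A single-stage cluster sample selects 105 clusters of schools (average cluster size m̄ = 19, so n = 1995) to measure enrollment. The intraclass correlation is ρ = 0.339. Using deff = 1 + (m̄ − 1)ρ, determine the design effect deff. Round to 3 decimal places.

7.102

deff = 1 + (19 − 1)·0.339 = 1 + 6.102 = 7.102.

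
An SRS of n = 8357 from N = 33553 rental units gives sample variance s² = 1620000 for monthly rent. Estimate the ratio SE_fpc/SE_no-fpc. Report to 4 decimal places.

f = n/N = 8357/33553 = 0.24906864.
SE_no-fpc = √(s²/n) = 13.922983; SE_fpc = √((1−f)s²/n) = 12.065142.
Ratio = √(1−f) = 0.86656296.

0.8666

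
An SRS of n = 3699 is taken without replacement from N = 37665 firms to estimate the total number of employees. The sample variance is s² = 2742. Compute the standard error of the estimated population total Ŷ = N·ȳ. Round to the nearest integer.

Var(Ŷ) = N²·Var(ȳ) = N²·(1 − n/N)·s²/n.
f = 3699/37665 = 0.09820789; Var(ȳ) = 0.90179211·2742/3699 = 0.66848175.
Var(Ŷ) = 37665² · 0.66848175 = 9.4834312 × 10^8.
SE(Ŷ) = √(9.4834312 × 10^8) = 30795.

30795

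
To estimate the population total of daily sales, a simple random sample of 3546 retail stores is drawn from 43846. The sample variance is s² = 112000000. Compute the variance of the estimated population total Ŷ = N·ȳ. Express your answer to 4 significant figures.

Var(Ŷ) = N²·Var(ȳ) = N²·(1 − n/N)·s²/n.
f = 3546/43846 = 0.08087397; Var(ȳ) = 0.91912603·112000000/3546 = 29030.489.
Var(Ŷ) = 43846² · 29030.489 = 5.5810294 × 10^13.

5.581 × 10^13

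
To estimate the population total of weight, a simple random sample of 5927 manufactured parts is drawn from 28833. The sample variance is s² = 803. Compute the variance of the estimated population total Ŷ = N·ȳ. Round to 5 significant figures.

Var(Ŷ) = N²·Var(ȳ) = N²·(1 − n/N)·s²/n.
f = 5927/28833 = 0.20556307; Var(ȳ) = 0.79443693·803/5927 = 0.10763166.
Var(Ŷ) = 28833² · 0.10763166 = 8.9478708 × 10^7.

8.9479 × 10^7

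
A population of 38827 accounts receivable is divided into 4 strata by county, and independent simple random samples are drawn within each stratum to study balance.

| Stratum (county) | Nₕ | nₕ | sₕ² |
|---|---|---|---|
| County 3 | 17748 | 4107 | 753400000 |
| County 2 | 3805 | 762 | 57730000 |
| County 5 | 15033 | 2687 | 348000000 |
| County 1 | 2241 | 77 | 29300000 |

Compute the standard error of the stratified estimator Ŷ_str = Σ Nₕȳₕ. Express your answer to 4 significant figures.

Var(Ŷ_str) = Σₕ Nₕ²(1 − fₕ)sₕ²/nₕ.
County 3: 17748²·(1 − 4107/17748)·753400000/4107 = 4.4411613 × 10^13.
County 2: 3805²·(1 − 762/3805)·57730000/762 = 8.7720924 × 10^11.
County 5: 15033²·(1 − 2687/15033)·348000000/2687 = 2.403718 × 10^13.
County 1: 2241²·(1 − 77/2241)·29300000/77 = 1.8453384 × 10^12.
Sum = 7.1171341 × 10^13.
SE = √(7.1171341 × 10^13) = 8.436 × 10^6.

8.436 × 10^6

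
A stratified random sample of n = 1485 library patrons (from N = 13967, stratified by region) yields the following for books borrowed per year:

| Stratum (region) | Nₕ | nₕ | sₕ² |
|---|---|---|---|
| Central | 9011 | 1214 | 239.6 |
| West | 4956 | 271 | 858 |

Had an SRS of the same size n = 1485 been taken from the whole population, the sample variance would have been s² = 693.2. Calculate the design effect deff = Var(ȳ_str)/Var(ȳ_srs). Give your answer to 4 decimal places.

Var(ȳ_str) = Σ Wₕ²(1−fₕ)sₕ²/nₕ with Wₕ = Nₕ/13967:
  Central: (9011/13967)²·(1−1214/9011)·239.6/1214 = 0.071082449
  West: (4956/13967)²·(1−271/4956)·858/271 = 0.37683621
  → Var(ȳ_str) = 0.44791866.
Var(ȳ_srs) = (1 − 1485/13967)·693.2/1485 = 0.41717007.
deff = 0.44791866 / 0.41717007 = 1.0737.

1.0737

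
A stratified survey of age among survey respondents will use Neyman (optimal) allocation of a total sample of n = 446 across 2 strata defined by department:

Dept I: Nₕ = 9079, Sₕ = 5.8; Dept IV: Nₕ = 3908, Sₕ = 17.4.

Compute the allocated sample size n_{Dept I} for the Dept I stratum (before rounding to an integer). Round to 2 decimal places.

194.65

Neyman allocation: nₕ = n·NₕSₕ / Σⱼ NⱼSⱼ.
Σ NⱼSⱼ = 9079·5.8 + 3908·17.4 = 120657.4.
n_{Dept I} = 446·9079·5.8 / 120657.4 = 194.65.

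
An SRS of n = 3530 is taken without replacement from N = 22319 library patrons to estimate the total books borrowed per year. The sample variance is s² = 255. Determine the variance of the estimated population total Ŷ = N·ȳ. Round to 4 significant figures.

Var(Ŷ) = N²·Var(ȳ) = N²·(1 − n/N)·s²/n.
f = 3530/22319 = 0.15816121; Var(ȳ) = 0.84183879·255/3530 = 0.060812717.
Var(Ŷ) = 22319² · 0.060812717 = 3.0293111 × 10^7.

3.029 × 10^7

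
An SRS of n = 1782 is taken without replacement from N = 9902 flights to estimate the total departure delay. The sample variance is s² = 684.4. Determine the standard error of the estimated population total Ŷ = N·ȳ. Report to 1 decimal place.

Var(Ŷ) = N²·Var(ȳ) = N²·(1 − n/N)·s²/n.
f = 1782/9902 = 0.17996364; Var(ȳ) = 0.82003636·684.4/1782 = 0.3149455.
Var(Ŷ) = 9902² · 0.3149455 = 3.0880282 × 10^7.
SE(Ŷ) = √(3.0880282 × 10^7) = 5557.0.

5557.0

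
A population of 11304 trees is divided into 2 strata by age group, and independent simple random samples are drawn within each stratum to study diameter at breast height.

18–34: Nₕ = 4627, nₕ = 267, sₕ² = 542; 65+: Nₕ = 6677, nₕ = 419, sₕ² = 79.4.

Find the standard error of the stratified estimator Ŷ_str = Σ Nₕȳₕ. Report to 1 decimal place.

6990.7

Var(Ŷ_str) = Σₕ Nₕ²(1 − fₕ)sₕ²/nₕ.
18–34: 4627²·(1 − 267/4627)·542/267 = 4.0951896 × 10^7.
65+: 6677²·(1 − 419/6677)·79.4/419 = 7.9181443 × 10^6.
Sum = 4.887004 × 10^7.
SE = √(4.887004 × 10^7) = 6990.7.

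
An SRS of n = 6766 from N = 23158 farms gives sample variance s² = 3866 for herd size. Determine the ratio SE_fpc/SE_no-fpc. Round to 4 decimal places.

0.8413

f = n/N = 6766/23158 = 0.29216685.
SE_no-fpc = √(s²/n) = 0.75590101; SE_fpc = √((1−f)s²/n) = 0.63596084.
Ratio = √(1−f) = 0.84132820.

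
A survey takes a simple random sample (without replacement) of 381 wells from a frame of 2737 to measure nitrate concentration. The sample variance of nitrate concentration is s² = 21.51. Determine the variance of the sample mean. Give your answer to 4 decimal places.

0.0486

Under SRS without replacement, Var(ȳ) = (1 − f)·s²/n with f = n/N = 381/2737 = 0.13920351.
Var(ȳ) = (1 − 0.13920351)·21.51/381 = 0.86079649·0.056456693 = 0.048597723.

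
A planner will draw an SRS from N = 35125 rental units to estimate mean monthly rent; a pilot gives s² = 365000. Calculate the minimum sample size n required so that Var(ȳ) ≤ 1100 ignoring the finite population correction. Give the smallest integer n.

Without fpc, n₀ = s²/D = 365000/1100 = 331.8182.
Rounding up, n = 332.

332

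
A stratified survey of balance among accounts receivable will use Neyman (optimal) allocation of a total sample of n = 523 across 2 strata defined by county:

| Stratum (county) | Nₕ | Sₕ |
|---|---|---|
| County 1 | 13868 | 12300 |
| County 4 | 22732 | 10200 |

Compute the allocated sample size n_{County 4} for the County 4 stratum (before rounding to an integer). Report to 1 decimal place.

301.3

Neyman allocation: nₕ = n·NₕSₕ / Σⱼ NⱼSⱼ.
Σ NⱼSⱼ = 13868·12300 + 22732·10200 = 4.024428 × 10^8.
n_{County 4} = 523·22732·10200 / (4.024428 × 10^8) = 301.3.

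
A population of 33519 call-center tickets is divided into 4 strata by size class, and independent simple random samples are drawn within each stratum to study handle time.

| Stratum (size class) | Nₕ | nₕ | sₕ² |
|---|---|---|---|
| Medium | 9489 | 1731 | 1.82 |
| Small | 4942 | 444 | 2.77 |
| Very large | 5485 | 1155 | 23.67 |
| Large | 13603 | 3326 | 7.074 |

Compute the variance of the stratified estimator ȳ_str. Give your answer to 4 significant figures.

Var(ȳ_str) = Σₕ Wₕ²(1 − fₕ)sₕ²/nₕ with Wₕ = Nₕ/N, N = 33519.
Medium: Wₕ = 0.28309317; term = 0.28309317²·(1 − 0.18242175)·1.82/1731 = 6.8890991 × 10^-5.
Small: Wₕ = 0.14743877; term = 0.14743877²·(1 − 0.08984217)·2.77/444 = 1.2343459 × 10^-4.
Very large: Wₕ = 0.16363853; term = 0.16363853²·(1 − 0.21057429)·23.67/1155 = 4.3321022 × 10^-4.
Large: Wₕ = 0.40582953; term = 0.40582953²·(1 − 0.24450489)·7.074/3326 = 2.6464382 × 10^-4.
Sum = 8.9017962 × 10^-4.

8.902 × 10^-4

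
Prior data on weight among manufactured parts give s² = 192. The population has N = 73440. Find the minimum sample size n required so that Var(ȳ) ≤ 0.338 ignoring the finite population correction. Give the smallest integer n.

Without fpc, n₀ = s²/D = 192/0.338 = 568.0473.
Rounding up, n = 569.

569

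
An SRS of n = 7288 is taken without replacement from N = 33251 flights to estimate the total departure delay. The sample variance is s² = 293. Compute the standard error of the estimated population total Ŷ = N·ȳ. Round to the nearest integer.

Var(Ŷ) = N²·Var(ȳ) = N²·(1 − n/N)·s²/n.
f = 7288/33251 = 0.21918138; Var(ȳ) = 0.78081862·293/7288 = 0.031391308.
Var(Ŷ) = 33251² · 0.031391308 = 3.4707141 × 10^7.
SE(Ŷ) = √(3.4707141 × 10^7) = 5891.

5891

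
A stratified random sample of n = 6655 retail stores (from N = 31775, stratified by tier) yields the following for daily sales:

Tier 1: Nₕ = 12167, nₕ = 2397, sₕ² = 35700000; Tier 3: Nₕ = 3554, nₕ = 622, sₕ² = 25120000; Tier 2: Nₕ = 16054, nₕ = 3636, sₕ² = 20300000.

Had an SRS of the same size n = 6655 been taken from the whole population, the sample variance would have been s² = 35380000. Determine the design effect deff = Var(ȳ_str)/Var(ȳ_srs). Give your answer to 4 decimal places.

0.7787

Var(ȳ_str) = Σ Wₕ²(1−fₕ)sₕ²/nₕ with Wₕ = Nₕ/31775:
  Tier 1: (12167/31775)²·(1−2397/12167)·35700000/2397 = 1753.5055
  Tier 3: (3554/31775)²·(1−622/3554)·25120000/622 = 416.81134
  Tier 2: (16054/31775)²·(1−3636/16054)·20300000/3636 = 1102.3918
  → Var(ȳ_str) = 3272.7086.
Var(ȳ_srs) = (1 − 6655/31775)·35380000/6655 = 4202.8496.
deff = 3272.7086 / 4202.8496 = 0.7787.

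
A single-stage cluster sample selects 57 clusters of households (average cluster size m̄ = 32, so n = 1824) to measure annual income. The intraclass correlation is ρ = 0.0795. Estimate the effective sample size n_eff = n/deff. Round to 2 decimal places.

526.48

deff = 1 + (32 − 1)·0.0795 = 1 + 2.4645 = 3.4645.
n_eff = 1824 / 3.4645 = 526.48.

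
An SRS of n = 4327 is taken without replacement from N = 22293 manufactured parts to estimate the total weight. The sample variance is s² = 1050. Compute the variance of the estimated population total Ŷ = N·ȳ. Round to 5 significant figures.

Var(Ŷ) = N²·Var(ȳ) = N²·(1 − n/N)·s²/n.
f = 4327/22293 = 0.19409680; Var(ȳ) = 0.80590320·1050/4327 = 0.19556237.
Var(Ŷ) = 22293² · 0.19556237 = 9.7190166 × 10^7.

9.7190 × 10^7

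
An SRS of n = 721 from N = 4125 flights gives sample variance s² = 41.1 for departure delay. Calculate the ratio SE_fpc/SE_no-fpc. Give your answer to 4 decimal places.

0.9084

f = n/N = 721/4125 = 0.17478788.
SE_no-fpc = √(s²/n) = 0.23875544; SE_fpc = √((1−f)s²/n) = 0.21688828.
Ratio = √(1−f) = 0.90841187.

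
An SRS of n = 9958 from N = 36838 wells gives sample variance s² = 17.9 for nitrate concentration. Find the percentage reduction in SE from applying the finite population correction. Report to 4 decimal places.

14.5786

f = n/N = 9958/36838 = 0.27031869.
SE_no-fpc = √(s²/n) = 0.04239752; SE_fpc = √((1−f)s²/n) = 0.036216549.
Ratio = √(1−f) = 0.85421385. Reduction = 100·(1 − 0.85421385) = 14.5786%.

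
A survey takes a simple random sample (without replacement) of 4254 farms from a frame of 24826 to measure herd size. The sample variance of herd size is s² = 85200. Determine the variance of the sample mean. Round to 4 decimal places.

16.5963

Under SRS without replacement, Var(ȳ) = (1 − f)·s²/n with f = n/N = 4254/24826 = 0.17135261.
Var(ȳ) = (1 − 0.17135261)·85200/4254 = 0.82864739·20.028209 = 16.596323.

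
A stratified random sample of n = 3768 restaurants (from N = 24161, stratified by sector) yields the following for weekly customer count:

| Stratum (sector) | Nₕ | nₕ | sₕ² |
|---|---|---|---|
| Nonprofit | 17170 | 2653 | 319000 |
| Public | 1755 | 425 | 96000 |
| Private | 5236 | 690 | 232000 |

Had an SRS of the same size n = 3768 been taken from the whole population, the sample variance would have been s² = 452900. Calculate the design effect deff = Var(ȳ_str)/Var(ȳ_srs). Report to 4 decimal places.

Var(ȳ_str) = Σ Wₕ²(1−fₕ)sₕ²/nₕ with Wₕ = Nₕ/24161:
  Nonprofit: (17170/24161)²·(1−2653/17170)·319000/2653 = 51.341765
  Public: (1755/24161)²·(1−425/1755)·96000/425 = 0.90319444
  Private: (5236/24161)²·(1−690/5236)·232000/690 = 13.710022
  → Var(ȳ_str) = 65.954981.
Var(ȳ_srs) = (1 − 3768/24161)·452900/3768 = 101.45131.
deff = 65.954981 / 101.45131 = 0.6501.

0.6501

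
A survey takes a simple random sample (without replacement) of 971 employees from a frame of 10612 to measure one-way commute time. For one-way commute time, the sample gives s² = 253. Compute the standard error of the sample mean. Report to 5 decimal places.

0.48653

Under SRS without replacement, Var(ȳ) = (1 − f)·s²/n with f = n/N = 971/10612 = 0.09150019.
Var(ȳ) = (1 − 0.09150019)·253/971 = 0.90849981·0.26055613 = 0.23671519.
SE(ȳ) = √(0.23671519) = 0.48653.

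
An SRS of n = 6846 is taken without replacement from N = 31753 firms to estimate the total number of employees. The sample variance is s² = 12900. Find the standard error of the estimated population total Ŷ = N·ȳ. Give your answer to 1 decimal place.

38603.8

Var(Ŷ) = N²·Var(ȳ) = N²·(1 − n/N)·s²/n.
f = 6846/31753 = 0.21560168; Var(ȳ) = 0.78439832·12900/6846 = 1.4780512.
Var(Ŷ) = 31753² · 1.4780512 = 1.4902496 × 10^9.
SE(Ŷ) = √(1.4902496 × 10^9) = 38603.8.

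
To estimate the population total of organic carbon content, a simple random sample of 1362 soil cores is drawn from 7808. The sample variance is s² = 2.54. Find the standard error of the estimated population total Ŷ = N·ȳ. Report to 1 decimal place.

Var(Ŷ) = N²·Var(ȳ) = N²·(1 − n/N)·s²/n.
f = 1362/7808 = 0.17443648; Var(ȳ) = 0.82556352·2.54/1362 = 0.0015395972.
Var(Ŷ) = 7808² · 0.0015395972 = 93861.334.
SE(Ŷ) = √(93861.334) = 306.4.

306.4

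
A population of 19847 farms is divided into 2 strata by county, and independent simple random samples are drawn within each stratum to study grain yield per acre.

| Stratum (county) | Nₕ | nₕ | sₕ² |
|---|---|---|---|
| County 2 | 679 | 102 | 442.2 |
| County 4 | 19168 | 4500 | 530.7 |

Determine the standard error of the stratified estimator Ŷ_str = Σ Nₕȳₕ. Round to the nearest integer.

5904

Var(Ŷ_str) = Σₕ Nₕ²(1 − fₕ)sₕ²/nₕ.
County 2: 679²·(1 − 102/679)·442.2/102 = 1.6984945 × 10^6.
County 4: 19168²·(1 − 4500/19168)·530.7/4500 = 3.3157691 × 10^7.
Sum = 3.4856186 × 10^7.
SE = √(3.4856186 × 10^7) = 5904.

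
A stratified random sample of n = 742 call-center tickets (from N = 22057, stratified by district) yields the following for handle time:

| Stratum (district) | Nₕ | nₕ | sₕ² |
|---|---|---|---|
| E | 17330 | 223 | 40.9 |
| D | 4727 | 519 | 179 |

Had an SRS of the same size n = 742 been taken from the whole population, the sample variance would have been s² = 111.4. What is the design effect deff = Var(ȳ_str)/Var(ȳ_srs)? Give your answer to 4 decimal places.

0.8675

Var(ȳ_str) = Σ Wₕ²(1−fₕ)sₕ²/nₕ with Wₕ = Nₕ/22057:
  E: (17330/22057)²·(1−223/17330)·40.9/223 = 0.11176298
  D: (4727/22057)²·(1−519/4727)·179/519 = 0.014101137
  → Var(ȳ_str) = 0.12586412.
Var(ȳ_srs) = (1 − 742/22057)·111.4/742 = 0.14508422.
deff = 0.12586412 / 0.14508422 = 0.8675.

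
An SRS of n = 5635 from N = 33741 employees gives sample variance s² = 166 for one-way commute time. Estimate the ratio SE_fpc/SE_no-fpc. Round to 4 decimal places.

0.9127

f = n/N = 5635/33741 = 0.16700750.
SE_no-fpc = √(s²/n) = 0.17163549; SE_fpc = √((1−f)s²/n) = 0.156649.
Ratio = √(1−f) = 0.91268423.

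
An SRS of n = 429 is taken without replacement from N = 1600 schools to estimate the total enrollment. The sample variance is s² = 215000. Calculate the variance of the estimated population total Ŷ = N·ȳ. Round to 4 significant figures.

Var(Ŷ) = N²·Var(ȳ) = N²·(1 − n/N)·s²/n.
f = 429/1600 = 0.26812500; Var(ȳ) = 0.73187500·215000/429 = 366.7905.
Var(Ŷ) = 1600² · 366.7905 = 9.3898368 × 10^8.

9.390 × 10^8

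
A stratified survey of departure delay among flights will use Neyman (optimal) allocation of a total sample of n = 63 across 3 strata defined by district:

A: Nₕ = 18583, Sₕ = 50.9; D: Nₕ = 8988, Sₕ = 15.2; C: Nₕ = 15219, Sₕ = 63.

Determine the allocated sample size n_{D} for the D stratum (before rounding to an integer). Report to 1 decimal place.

4.2

Neyman allocation: nₕ = n·NₕSₕ / Σⱼ NⱼSⱼ.
Σ NⱼSⱼ = 18583·50.9 + 8988·15.2 + 15219·63 = 2.0412893 × 10^6.
n_{D} = 63·8988·15.2 / (2.0412893 × 10^6) = 4.2.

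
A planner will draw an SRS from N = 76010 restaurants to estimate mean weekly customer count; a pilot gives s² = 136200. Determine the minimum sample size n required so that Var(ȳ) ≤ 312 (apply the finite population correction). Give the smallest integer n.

Without fpc, n₀ = s²/D = 136200/312 = 436.5385.
With fpc, (1 − n/N)·s²/n ≤ D requires n ≥ n₀/(1 + n₀/N) = 436.5385/(1 + 436.5385/76010) = 434.0457.
Rounding up, n = 435.

435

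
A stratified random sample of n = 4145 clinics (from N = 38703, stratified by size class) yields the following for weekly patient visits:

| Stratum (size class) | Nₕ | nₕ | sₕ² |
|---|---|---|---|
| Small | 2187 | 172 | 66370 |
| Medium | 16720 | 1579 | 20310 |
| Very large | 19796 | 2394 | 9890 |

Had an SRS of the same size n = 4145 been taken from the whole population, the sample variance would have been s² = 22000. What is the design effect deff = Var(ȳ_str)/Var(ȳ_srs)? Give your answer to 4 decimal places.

0.8987

Var(ȳ_str) = Σ Wₕ²(1−fₕ)sₕ²/nₕ with Wₕ = Nₕ/38703:
  Small: (2187/38703)²·(1−172/2187)·66370/172 = 1.1352145
  Medium: (16720/38703)²·(1−1579/16720)·20310/1579 = 2.173849
  Very large: (19796/38703)²·(1−2394/19796)·9890/2394 = 0.95007851
  → Var(ȳ_str) = 4.259142.
Var(ȳ_srs) = (1 − 4145/38703)·22000/4145 = 4.7391681.
deff = 4.259142 / 4.7391681 = 0.8987.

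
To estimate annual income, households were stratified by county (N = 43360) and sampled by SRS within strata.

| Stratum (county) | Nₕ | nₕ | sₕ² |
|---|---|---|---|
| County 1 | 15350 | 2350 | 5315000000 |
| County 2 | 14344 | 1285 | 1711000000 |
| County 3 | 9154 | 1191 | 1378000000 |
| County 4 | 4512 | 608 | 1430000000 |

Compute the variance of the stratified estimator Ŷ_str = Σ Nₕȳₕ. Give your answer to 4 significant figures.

Var(Ŷ_str) = Σₕ Nₕ²(1 − fₕ)sₕ²/nₕ.
County 1: 15350²·(1 − 2350/15350)·5315000000/2350 = 4.5132266 × 10^14.
County 2: 14344²·(1 − 1285/14344)·1711000000/1285 = 2.4941759 × 10^14.
County 3: 9154²·(1 − 1191/9154)·1378000000/1191 = 8.4338346 × 10^13.
County 4: 4512²·(1 − 608/4512)·1430000000/608 = 4.1429659 × 10^13.
Sum = 8.2650826 × 10^14.

8.265 × 10^14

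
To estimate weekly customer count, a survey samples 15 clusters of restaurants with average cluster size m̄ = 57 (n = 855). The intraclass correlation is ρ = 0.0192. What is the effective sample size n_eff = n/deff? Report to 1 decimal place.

deff = 1 + (57 − 1)·0.0192 = 1 + 1.0752 = 2.0752.
n_eff = 855 / 2.0752 = 412.0.

412.0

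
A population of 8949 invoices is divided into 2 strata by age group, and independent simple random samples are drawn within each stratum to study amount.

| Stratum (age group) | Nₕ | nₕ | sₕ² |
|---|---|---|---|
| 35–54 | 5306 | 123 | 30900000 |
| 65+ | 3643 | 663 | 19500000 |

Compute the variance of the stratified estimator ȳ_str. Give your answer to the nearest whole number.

90256

Var(ȳ_str) = Σₕ Wₕ²(1 − fₕ)sₕ²/nₕ with Wₕ = Nₕ/N, N = 8949.
35–54: Wₕ = 0.59291541; term = 0.59291541²·(1 − 0.02318130)·30900000/123 = 86268.611.
65+: Wₕ = 0.40708459; term = 0.40708459²·(1 − 0.18199286)·19500000/663 = 3987.0116.
Sum = 90255.623.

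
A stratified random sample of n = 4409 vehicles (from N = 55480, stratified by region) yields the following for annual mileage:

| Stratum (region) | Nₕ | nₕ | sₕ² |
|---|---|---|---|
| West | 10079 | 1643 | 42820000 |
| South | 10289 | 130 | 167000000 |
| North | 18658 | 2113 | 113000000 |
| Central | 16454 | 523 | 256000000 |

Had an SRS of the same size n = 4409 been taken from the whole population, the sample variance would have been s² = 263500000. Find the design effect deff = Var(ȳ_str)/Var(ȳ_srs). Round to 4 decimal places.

1.6612

Var(ȳ_str) = Σ Wₕ²(1−fₕ)sₕ²/nₕ with Wₕ = Nₕ/55480:
  West: (10079/55480)²·(1−1643/10079)·42820000/1643 = 719.9299
  South: (10289/55480)²·(1−130/10289)·167000000/130 = 43623.885
  North: (18658/55480)²·(1−2113/18658)·113000000/2113 = 5363.3718
  Central: (16454/55480)²·(1−523/16454)·256000000/523 = 41685.009
  → Var(ȳ_str) = 91392.196.
Var(ȳ_srs) = (1 − 4409/55480)·263500000/4409 = 55014.66.
deff = 91392.196 / 55014.66 = 1.6612.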